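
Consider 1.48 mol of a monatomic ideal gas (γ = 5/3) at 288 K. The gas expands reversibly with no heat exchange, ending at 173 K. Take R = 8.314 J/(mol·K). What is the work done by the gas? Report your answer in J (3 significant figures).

Adiabatic ⇒ Q = 0, so W_by = −ΔU = nCᵥ(T₁ − T₂).
Cᵥ = 3R/2 = 12.47 J/(mol·K).
W = (1.48)(12.47)(288 − 173) = 2123 J.

W ≈ 2120 J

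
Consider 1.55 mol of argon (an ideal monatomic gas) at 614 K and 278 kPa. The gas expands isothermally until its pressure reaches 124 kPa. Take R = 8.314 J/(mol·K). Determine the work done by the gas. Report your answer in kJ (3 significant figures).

Isothermal process: W = nRT ln(V₂/V₁) = nRT ln(P₁/P₂).
W = (1.55)(8.314)(614) × ln(278/124)
  = 7912 × ln(2.242) = 7912 × 0.8073
W_by_gas = 6388 J.

W ≈ 6.39 kJ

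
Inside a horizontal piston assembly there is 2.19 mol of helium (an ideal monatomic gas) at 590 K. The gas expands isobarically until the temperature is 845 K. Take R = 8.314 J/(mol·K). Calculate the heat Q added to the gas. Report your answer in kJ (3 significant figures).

Q ≈ 11.6 kJ

Isobaric: W = nRΔT = (2.19)(8.314)(255) = 4643 J.
ΔU = nCᵥΔT with Cᵥ = 3R/2: ΔU = (2.19)(12.47)(255) = 6964 J.
Q = ΔU + W = 6964 + 4643 = 11607 J.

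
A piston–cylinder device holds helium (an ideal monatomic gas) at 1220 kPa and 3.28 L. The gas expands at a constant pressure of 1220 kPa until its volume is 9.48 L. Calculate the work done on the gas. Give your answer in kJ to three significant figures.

Isobaric: W = P ΔV.
W = (1220 kPa)(9.48 − 3.28 L) = (1220)(6.2) = 7564 J.
Work on gas = −W_by = -7564 J.

W ≈ -7.56 kJ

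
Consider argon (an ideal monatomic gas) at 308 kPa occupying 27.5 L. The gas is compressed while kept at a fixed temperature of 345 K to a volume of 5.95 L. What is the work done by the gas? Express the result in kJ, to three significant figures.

Isothermal: W = nRT ln(V₂/V₁) = P₁V₁ ln(V₂/V₁).
P₁V₁ = (308 kPa)(27.5 L) = 8470 J.
W = 8470 × ln(5.95/27.5) = 8470 × -1.531
W_by_gas = -12966 J.

W ≈ -13.0 kJ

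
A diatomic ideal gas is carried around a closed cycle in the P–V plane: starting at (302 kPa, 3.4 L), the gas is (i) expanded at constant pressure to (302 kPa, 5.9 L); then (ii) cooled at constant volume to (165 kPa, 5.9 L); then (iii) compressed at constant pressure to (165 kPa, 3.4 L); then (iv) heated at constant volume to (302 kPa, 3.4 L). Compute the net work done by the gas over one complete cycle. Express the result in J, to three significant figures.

Constant-volume legs do no work.
W(i) = (302)(5.9 − 3.4) = 755 J; W(iii) = (165)(3.4 − 5.9) = -412.5 J.
W_net = 755 − 412.5 = 342.5 J (the clockwise enclosed area).

W_net ≈ 343 J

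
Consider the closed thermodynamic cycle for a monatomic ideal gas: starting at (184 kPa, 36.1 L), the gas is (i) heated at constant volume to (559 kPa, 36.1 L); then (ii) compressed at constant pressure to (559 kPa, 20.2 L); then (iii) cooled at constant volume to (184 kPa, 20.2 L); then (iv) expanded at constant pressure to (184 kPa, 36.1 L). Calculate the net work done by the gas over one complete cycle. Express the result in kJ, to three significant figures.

Constant-volume legs do no work.
W(ii) = (559)(20.2 − 36.1) = -8888 J; W(iv) = (184)(36.1 − 20.2) = 2926 J.
W_net = -8888 + 2926 = -5962 J (the counter-clockwise enclosed area).

W_net ≈ -5.96 kJ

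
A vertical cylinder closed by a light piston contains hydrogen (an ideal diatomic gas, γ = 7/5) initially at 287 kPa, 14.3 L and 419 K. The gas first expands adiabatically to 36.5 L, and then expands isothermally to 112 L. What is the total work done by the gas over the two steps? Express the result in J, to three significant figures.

W_total ≈ 6370 J

Step 1 (adiabatic): W = (P₁V₁ − P₂V₂)/(γ−1) = (4104 − 2821)/0.4 = 3207 J.
After step 1: P = 77.29 kPa, V = 36.5 L, T = 288 K.
Step 2 (isothermal): W = P₁V₁ ln(V₂/V₁) = (2821) ln(112/36.5) = 3163 J.
W_total = 3207 + 3163 = 6370 J.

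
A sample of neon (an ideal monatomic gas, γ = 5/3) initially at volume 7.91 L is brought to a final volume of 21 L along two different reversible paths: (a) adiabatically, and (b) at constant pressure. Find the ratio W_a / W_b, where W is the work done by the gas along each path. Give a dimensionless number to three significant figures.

W_a / W_b ≈ 0.434

Path (a) adiabatic: W = P₁V₁(1 − (V₁/V₂)^(γ−1))/(γ−1) → W_a/(P₁V₁) = 0.7177.
Path (b) isobaric: W = P₁(V₂ − V₁) → W_b/(P₁V₁) = 1.655.
W_a / W_b = 0.7177 / 1.655 = 0.4337.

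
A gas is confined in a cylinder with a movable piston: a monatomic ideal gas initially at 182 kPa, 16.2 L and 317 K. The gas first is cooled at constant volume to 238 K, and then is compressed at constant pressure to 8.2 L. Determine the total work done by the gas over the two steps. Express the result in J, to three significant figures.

Step 1 (isochoric): W = 0 (constant volume).
After step 1: P = 136.6 kPa (V unchanged).
Step 2 (isobaric): W = PΔV = (136.6 kPa)(8.2 − 16.2 L) = -1093 J.
W_total = 0 − 1093 = -1093 J.

W_total ≈ -1090 J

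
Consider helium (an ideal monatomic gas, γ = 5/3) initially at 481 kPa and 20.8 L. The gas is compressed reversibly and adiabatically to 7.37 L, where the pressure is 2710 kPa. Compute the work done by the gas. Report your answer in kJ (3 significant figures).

W ≈ -15.0 kJ

Adiabatic: W = (P₁V₁ − P₂V₂)/(γ − 1) with γ = 5/3.
P₁V₁ = 10005 J, P₂V₂ = 19973 J.
W = (10005 − 19973) / 0.6667 = -14952 J.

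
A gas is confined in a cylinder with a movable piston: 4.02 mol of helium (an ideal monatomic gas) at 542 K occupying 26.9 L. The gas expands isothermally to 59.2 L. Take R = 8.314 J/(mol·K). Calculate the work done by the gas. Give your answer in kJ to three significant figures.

W ≈ 14.3 kJ

Isothermal: W = nRT ln(V₂/V₁).
W = (4.02)(8.314)(542) × ln(59.2/26.9)
  = 18115 × 0.7888
W_by_gas = 14289 J.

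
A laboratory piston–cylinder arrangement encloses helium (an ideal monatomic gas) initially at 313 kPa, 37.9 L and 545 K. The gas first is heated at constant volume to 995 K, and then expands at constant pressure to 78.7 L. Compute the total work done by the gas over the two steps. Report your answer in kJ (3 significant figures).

W_total ≈ 23.3 kJ

Step 1 (isochoric): W = 0 (constant volume).
After step 1: P = 571.4 kPa (V unchanged).
Step 2 (isobaric): W = PΔV = (571.4 kPa)(78.7 − 37.9 L) = 23315 J.
W_total = 0 + 23315 = 23315 J.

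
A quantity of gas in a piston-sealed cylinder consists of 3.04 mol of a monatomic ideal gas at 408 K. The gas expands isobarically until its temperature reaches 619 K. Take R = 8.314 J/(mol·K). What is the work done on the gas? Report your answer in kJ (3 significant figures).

W ≈ -5.33 kJ

Isobaric: W = P ΔV = nR ΔT.
W = (3.04)(8.314)(619 − 408) = 5333 J.
Work on gas = −W_by = -5333 J.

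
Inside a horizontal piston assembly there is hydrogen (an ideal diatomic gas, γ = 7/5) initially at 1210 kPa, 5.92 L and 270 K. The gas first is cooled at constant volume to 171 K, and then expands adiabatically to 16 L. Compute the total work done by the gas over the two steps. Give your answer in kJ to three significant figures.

W_total ≈ 3.72 kJ

Step 1 (isochoric): W = 0 (constant volume).
After step 1: P = 766.3 kPa (V unchanged).
Step 2 (adiabatic): W = (P₁V₁ − P₂V₂)/(γ−1) = (4537 − 3048)/0.4 = 3722 J.
W_total = 0 + 3722 = 3722 J.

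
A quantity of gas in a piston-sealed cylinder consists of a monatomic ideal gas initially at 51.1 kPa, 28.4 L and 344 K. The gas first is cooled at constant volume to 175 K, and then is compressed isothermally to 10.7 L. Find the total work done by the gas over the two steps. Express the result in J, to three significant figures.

W_total ≈ -721 J

Step 1 (isochoric): W = 0 (constant volume).
After step 1: P = 26 kPa (V unchanged).
Step 2 (isothermal): W = P₁V₁ ln(V₂/V₁) = (738.3) ln(10.7/28.4) = -720.7 J.
W_total = 0 − 720.7 = -720.7 J.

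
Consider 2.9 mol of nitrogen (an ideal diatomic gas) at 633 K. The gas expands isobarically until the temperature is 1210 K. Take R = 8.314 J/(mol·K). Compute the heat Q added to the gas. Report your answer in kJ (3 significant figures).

Isobaric: W = nRΔT = (2.9)(8.314)(577) = 13912 J.
ΔU = nCᵥΔT with Cᵥ = 5R/2: ΔU = (2.9)(20.79)(577) = 34780 J.
Q = ΔU + W = 34780 + 13912 = 48691 J.

Q ≈ 48.7 kJ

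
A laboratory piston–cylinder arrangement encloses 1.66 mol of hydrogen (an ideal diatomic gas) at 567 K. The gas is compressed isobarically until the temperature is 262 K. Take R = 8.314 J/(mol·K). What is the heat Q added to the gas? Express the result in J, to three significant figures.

Isobaric: W = nRΔT = (1.66)(8.314)(-305) = -4209 J.
ΔU = nCᵥΔT with Cᵥ = 5R/2: ΔU = (1.66)(20.79)(-305) = -10523 J.
Q = ΔU + W = -10523 − 4209 = -14733 J.

Q ≈ -14700 J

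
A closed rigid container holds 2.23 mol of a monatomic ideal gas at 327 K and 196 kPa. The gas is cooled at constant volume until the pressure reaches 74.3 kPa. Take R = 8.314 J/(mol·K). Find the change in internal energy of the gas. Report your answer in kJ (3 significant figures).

ΔU ≈ -5.65 kJ

Constant volume ⇒ W = 0, so Q = ΔU = nCᵥΔT with Cᵥ = 3R/2 = 12.47 J/(mol·K).
At constant V, T₂/T₁ = P₂/P₁ ⇒ ΔT = T₁(P₂/P₁ − 1) = 327·(74.3/196 − 1) = -203 K.
ΔU = (2.23)(12.47)(-203) = -5647 J.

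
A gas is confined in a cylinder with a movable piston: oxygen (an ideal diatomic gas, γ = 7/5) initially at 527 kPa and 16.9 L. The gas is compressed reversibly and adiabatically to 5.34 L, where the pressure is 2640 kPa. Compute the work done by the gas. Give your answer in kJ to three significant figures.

Adiabatic: W = (P₁V₁ − P₂V₂)/(γ − 1) with γ = 7/5.
P₁V₁ = 8906 J, P₂V₂ = 14098 J.
W = (8906 − 14098) / 0.4 = -12978 J.

W ≈ -13.0 kJ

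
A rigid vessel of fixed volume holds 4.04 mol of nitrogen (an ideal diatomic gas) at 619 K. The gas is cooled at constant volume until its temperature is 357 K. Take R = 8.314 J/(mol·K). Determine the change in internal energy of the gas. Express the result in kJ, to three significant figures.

ΔU ≈ -22.0 kJ

Constant volume ⇒ W = 0, so Q = ΔU = nCᵥΔT with Cᵥ = 5R/2 = 20.79 J/(mol·K).
ΔU = (4.04)(20.79)(357 − 619) = -22001 J.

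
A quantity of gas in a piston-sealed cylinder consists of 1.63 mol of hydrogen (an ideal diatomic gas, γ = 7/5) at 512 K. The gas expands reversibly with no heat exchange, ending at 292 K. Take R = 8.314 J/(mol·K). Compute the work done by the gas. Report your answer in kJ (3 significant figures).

W ≈ 7.45 kJ

Adiabatic ⇒ Q = 0, so W_by = −ΔU = nCᵥ(T₁ − T₂).
Cᵥ = 5R/2 = 20.79 J/(mol·K).
W = (1.63)(20.79)(512 − 292) = 7454 J.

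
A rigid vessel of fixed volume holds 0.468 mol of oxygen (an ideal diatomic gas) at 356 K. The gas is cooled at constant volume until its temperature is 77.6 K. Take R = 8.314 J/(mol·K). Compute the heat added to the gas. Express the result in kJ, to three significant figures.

Q ≈ -2.71 kJ

Constant volume ⇒ W = 0, so Q = ΔU = nCᵥΔT with Cᵥ = 5R/2 = 20.79 J/(mol·K).
ΔU = (0.468)(20.79)(77.6 − 356) = -2708 J.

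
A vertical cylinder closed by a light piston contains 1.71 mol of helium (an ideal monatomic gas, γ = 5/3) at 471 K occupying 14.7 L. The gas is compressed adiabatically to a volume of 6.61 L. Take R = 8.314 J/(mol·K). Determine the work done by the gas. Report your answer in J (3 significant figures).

Adiabatic: TV^(γ−1) = const with γ = 5/3.
T₂ = T₁ (V₁/V₂)^(γ−1) = 471 × (14.7/6.61)^0.667 = 471 × 1.704 = 802.5 K.
W_by = nCᵥ(T₁ − T₂) = (1.71)(12.47)(471 − 802.5) = -7069 J.

W ≈ -7070 J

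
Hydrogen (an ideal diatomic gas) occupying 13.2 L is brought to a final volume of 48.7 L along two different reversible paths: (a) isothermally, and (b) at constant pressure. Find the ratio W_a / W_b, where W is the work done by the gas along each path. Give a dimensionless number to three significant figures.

Path (a) isothermal: W = P₁V₁ ln(V₂/V₁) → W_a/(P₁V₁) = 1.305.
Path (b) isobaric: W = P₁(V₂ − V₁) → W_b/(P₁V₁) = 2.689.
W_a / W_b = 1.305 / 2.689 = 0.4854.

W_a / W_b ≈ 0.485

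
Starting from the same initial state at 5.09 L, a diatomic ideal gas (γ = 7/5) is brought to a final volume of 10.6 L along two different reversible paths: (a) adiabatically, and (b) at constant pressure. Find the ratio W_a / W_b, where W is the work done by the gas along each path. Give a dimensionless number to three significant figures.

W_a / W_b ≈ 0.587

Path (a) adiabatic: W = P₁V₁(1 − (V₁/V₂)^(γ−1))/(γ−1) → W_a/(P₁V₁) = 0.6357.
Path (b) isobaric: W = P₁(V₂ − V₁) → W_b/(P₁V₁) = 1.083.
W_a / W_b = 0.6357 / 1.083 = 0.5873.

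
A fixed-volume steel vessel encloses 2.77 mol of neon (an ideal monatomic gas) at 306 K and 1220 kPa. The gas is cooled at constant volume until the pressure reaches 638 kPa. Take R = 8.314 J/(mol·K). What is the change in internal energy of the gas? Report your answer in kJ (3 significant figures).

Constant volume ⇒ W = 0, so Q = ΔU = nCᵥΔT with Cᵥ = 3R/2 = 12.47 J/(mol·K).
At constant V, T₂/T₁ = P₂/P₁ ⇒ ΔT = T₁(P₂/P₁ − 1) = 306·(638/1220 − 1) = -146 K.
ΔU = (2.77)(12.47)(-146) = -5043 J.

ΔU ≈ -5.04 kJ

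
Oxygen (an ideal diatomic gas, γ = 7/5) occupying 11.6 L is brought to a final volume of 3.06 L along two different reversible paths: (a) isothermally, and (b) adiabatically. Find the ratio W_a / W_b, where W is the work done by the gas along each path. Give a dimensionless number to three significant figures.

W_a / W_b ≈ 0.757

Path (a) isothermal: W = P₁V₁ ln(V₂/V₁) → W_a/(P₁V₁) = -1.333.
Path (b) adiabatic: W = P₁V₁(1 − (V₁/V₂)^(γ−1))/(γ−1) → W_b/(P₁V₁) = -1.76.
W_a / W_b = -1.333 / -1.76 = 0.757.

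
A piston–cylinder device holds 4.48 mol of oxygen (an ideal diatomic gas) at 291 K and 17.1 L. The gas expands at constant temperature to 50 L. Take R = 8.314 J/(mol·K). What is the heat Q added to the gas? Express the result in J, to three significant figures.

Isothermal ⇒ ΔU = 0, so Q = W = nRT ln(V₂/V₁).
Q = (4.48)(8.314)(291) ln(50/17.1) = 10839 × 1.073 = 11629 J.

Q ≈ 11600 J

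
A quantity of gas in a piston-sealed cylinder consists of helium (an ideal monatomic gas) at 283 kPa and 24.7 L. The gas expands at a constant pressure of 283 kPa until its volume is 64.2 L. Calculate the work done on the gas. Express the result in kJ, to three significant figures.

Isobaric: W = P ΔV.
W = (283 kPa)(64.2 − 24.7 L) = (283)(39.5) = 11178 J.
Work on gas = −W_by = -11178 J.

W ≈ -11.2 kJ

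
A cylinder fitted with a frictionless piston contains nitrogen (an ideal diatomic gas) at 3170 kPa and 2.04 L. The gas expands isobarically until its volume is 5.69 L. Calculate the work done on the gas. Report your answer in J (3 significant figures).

W ≈ -11600 J

Isobaric: W = P ΔV.
W = (3170 kPa)(5.69 − 2.04 L) = (3170)(3.65) = 11571 J.
Work on gas = −W_by = -11571 J.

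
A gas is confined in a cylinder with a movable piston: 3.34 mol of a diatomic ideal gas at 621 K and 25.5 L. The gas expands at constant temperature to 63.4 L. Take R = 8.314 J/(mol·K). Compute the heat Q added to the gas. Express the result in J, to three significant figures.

Isothermal ⇒ ΔU = 0, so Q = W = nRT ln(V₂/V₁).
Q = (3.34)(8.314)(621) ln(63.4/25.5) = 17244 × 0.9108 = 15706 J.

Q ≈ 15700 J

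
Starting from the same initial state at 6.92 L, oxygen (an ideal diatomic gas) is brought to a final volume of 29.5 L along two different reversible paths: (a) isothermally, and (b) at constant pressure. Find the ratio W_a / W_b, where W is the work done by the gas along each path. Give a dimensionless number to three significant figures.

W_a / W_b ≈ 0.444

Path (a) isothermal: W = P₁V₁ ln(V₂/V₁) → W_a/(P₁V₁) = 1.45.
Path (b) isobaric: W = P₁(V₂ − V₁) → W_b/(P₁V₁) = 3.263.
W_a / W_b = 1.45 / 3.263 = 0.4444.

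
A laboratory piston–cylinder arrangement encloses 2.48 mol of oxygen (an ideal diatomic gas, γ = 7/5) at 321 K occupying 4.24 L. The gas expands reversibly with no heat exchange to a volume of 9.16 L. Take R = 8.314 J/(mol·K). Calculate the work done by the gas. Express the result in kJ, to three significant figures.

W ≈ 4.39 kJ

Adiabatic: TV^(γ−1) = const with γ = 7/5.
T₂ = T₁ (V₁/V₂)^(γ−1) = 321 × (4.24/9.16)^0.4 = 321 × 0.7348 = 235.9 K.
W_by = nCᵥ(T₁ − T₂) = (2.48)(20.79)(321 − 235.9) = 4388 J.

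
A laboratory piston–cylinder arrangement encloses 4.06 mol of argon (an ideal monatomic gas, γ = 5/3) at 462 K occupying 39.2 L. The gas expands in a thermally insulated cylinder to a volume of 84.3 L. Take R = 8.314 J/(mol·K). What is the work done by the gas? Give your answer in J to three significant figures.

Adiabatic: TV^(γ−1) = const with γ = 5/3.
T₂ = T₁ (V₁/V₂)^(γ−1) = 462 × (39.2/84.3)^0.667 = 462 × 0.6002 = 277.3 K.
W_by = nCᵥ(T₁ − T₂) = (4.06)(12.47)(462 − 277.3) = 9352 J.

W ≈ 9350 J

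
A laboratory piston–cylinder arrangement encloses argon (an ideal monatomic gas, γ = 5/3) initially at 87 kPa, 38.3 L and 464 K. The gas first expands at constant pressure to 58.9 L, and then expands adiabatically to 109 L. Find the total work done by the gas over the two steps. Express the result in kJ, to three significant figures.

Step 1 (isobaric): W = PΔV = (87 kPa)(58.9 − 38.3 L) = 1792 J.
After step 1: P = 87 kPa, V = 58.9 L, T = 713.6 K.
Step 2 (adiabatic): W = (P₁V₁ − P₂V₂)/(γ−1) = (5124 − 3400)/0.667 = 2587 J.
W_total = 1792 + 2587 = 4379 J.

W_total ≈ 4.38 kJ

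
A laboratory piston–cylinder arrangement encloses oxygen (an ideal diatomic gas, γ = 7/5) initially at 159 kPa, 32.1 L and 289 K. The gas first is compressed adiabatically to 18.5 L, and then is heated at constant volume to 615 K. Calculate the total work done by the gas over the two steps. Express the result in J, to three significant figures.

W_total ≈ -3150 J

Step 1 (adiabatic): W = (P₁V₁ − P₂V₂)/(γ−1) = (5104 − 6363)/0.4 = -3147 J.
Step 2 (isochoric): W = 0 (constant volume).
W_total = -3147 + 0 = -3147 J.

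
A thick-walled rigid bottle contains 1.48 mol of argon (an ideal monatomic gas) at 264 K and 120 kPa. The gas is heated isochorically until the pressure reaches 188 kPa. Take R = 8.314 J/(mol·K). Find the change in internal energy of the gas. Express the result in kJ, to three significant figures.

ΔU ≈ 2.76 kJ

Constant volume ⇒ W = 0, so Q = ΔU = nCᵥΔT with Cᵥ = 3R/2 = 12.47 J/(mol·K).
At constant V, T₂/T₁ = P₂/P₁ ⇒ ΔT = T₁(P₂/P₁ − 1) = 264·(188/120 − 1) = 149.6 K.
ΔU = (1.48)(12.47)(149.6) = 2761 J.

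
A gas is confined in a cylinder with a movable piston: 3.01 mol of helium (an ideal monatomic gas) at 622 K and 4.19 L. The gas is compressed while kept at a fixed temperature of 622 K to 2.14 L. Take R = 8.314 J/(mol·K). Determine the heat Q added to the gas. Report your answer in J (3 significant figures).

Q ≈ -10500 J

Isothermal ⇒ ΔU = 0, so Q = W = nRT ln(V₂/V₁).
Q = (3.01)(8.314)(622) ln(2.14/4.19) = 15566 × -0.6719 = -10458 J.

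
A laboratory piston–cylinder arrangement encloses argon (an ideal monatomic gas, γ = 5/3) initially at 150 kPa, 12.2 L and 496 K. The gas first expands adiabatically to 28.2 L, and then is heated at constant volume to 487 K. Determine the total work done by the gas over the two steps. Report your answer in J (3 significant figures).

W_total ≈ 1170 J

Step 1 (adiabatic): W = (P₁V₁ − P₂V₂)/(γ−1) = (1830 − 1047)/0.667 = 1175 J.
Step 2 (isochoric): W = 0 (constant volume).
W_total = 1175 + 0 = 1175 J.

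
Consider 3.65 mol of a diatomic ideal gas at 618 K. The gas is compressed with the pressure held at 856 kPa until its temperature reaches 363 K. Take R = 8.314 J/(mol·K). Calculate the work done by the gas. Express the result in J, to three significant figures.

W ≈ -7740 J

Isobaric: W = P ΔV = nR ΔT.
W = (3.65)(8.314)(363 − 618) = -7738 J.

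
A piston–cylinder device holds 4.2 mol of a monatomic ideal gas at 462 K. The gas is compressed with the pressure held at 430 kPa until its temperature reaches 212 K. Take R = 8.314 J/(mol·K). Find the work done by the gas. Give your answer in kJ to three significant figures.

Isobaric: W = P ΔV = nR ΔT.
W = (4.2)(8.314)(212 − 462) = -8730 J.

W ≈ -8.73 kJ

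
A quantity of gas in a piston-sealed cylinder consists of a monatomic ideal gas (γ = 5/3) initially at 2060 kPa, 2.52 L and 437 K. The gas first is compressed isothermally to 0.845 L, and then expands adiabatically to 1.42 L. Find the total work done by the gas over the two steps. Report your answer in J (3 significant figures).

Step 1 (isothermal): W = P₁V₁ ln(V₂/V₁) = (5191) ln(0.845/2.52) = -5672 J.
After step 1: P = 6143 kPa, V = 0.845 L, T = 437 K.
Step 2 (adiabatic): W = (P₁V₁ − P₂V₂)/(γ−1) = (5191 − 3673)/0.667 = 2278 J.
W_total = -5672 + 2278 = -3394 J.

W_total ≈ -3390 J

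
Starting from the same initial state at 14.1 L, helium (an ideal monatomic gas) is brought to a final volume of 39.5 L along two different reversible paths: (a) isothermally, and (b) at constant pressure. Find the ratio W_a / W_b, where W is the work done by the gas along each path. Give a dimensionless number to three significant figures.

Path (a) isothermal: W = P₁V₁ ln(V₂/V₁) → W_a/(P₁V₁) = 1.03.
Path (b) isobaric: W = P₁(V₂ − V₁) → W_b/(P₁V₁) = 1.801.
W_a / W_b = 1.03 / 1.801 = 0.5718.

W_a / W_b ≈ 0.572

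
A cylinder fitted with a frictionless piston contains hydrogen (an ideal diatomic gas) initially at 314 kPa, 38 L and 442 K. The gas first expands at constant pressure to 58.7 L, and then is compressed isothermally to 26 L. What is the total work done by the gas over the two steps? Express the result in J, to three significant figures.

Step 1 (isobaric): W = PΔV = (314 kPa)(58.7 − 38 L) = 6500 J.
After step 1: P = 314 kPa, V = 58.7 L, T = 682.8 K.
Step 2 (isothermal): W = P₁V₁ ln(V₂/V₁) = (18432) ln(26/58.7) = -15010 J.
W_total = 6500 − 15010 = -8510 J.

W_total ≈ -8510 J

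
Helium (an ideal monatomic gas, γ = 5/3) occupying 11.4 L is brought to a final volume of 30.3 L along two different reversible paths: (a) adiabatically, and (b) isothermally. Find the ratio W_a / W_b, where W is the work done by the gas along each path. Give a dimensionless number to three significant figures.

W_a / W_b ≈ 0.735

Path (a) adiabatic: W = P₁V₁(1 − (V₁/V₂)^(γ−1))/(γ−1) → W_a/(P₁V₁) = 0.7183.
Path (b) isothermal: W = P₁V₁ ln(V₂/V₁) → W_b/(P₁V₁) = 0.9775.
W_a / W_b = 0.7183 / 0.9775 = 0.7348.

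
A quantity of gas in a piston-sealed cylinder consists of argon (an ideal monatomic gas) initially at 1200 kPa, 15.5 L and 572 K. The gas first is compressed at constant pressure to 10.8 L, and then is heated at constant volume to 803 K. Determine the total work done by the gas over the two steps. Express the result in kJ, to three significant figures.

Step 1 (isobaric): W = PΔV = (1200 kPa)(10.8 − 15.5 L) = -5640 J.
Step 2 (isochoric): W = 0 (constant volume).
W_total = -5640 + 0 = -5640 J.

W_total ≈ -5.64 kJ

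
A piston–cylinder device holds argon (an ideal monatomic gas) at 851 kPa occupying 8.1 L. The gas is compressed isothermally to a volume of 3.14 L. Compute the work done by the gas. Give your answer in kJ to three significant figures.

W ≈ -6.53 kJ

Isothermal: W = nRT ln(V₂/V₁) = P₁V₁ ln(V₂/V₁).
P₁V₁ = (851 kPa)(8.1 L) = 6893 J.
W = 6893 × ln(3.14/8.1) = 6893 × -0.9476
W_by_gas = -6532 J.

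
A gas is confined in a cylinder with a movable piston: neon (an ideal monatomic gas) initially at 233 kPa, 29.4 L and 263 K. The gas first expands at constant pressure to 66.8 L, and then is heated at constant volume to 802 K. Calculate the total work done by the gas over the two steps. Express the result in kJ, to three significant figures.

Step 1 (isobaric): W = PΔV = (233 kPa)(66.8 − 29.4 L) = 8714 J.
Step 2 (isochoric): W = 0 (constant volume).
W_total = 8714 + 0 = 8714 J.

W_total ≈ 8.71 kJ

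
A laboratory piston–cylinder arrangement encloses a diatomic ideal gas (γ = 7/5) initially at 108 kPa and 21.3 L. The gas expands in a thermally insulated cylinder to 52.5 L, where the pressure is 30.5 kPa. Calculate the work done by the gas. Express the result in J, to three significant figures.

Adiabatic: W = (P₁V₁ − P₂V₂)/(γ − 1) with γ = 7/5.
P₁V₁ = 2300 J, P₂V₂ = 1601 J.
W = (2300 − 1601) / 0.4 = 1748 J.

W ≈ 1750 J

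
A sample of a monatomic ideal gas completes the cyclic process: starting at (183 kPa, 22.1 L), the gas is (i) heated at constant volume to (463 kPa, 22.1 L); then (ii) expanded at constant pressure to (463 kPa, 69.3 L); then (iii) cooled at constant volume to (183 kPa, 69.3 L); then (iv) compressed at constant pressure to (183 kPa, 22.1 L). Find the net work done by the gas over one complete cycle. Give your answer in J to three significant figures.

W_net ≈ 13200 J

Constant-volume legs do no work.
W(ii) = (463)(69.3 − 22.1) = 21854 J; W(iv) = (183)(22.1 − 69.3) = -8638 J.
W_net = 21854 − 8638 = 13216 J (the clockwise enclosed area).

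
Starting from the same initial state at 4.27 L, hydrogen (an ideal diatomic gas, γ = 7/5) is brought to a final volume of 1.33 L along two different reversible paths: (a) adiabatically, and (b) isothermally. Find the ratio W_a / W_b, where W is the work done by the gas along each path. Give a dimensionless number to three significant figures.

W_a / W_b ≈ 1.27

Path (a) adiabatic: W = P₁V₁(1 − (V₁/V₂)^(γ−1))/(γ−1) → W_a/(P₁V₁) = -1.486.
Path (b) isothermal: W = P₁V₁ ln(V₂/V₁) → W_b/(P₁V₁) = -1.166.
W_a / W_b = -1.486 / -1.166 = 1.274.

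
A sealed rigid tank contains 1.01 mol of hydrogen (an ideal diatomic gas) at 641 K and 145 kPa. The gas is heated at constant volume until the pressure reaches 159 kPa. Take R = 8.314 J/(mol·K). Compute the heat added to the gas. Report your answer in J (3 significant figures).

Q ≈ 1300 J

Constant volume ⇒ W = 0, so Q = ΔU = nCᵥΔT with Cᵥ = 5R/2 = 20.79 J/(mol·K).
At constant V, T₂/T₁ = P₂/P₁ ⇒ ΔT = T₁(P₂/P₁ − 1) = 641·(159/145 − 1) = 61.89 K.
ΔU = (1.01)(20.79)(61.89) = 1299 J.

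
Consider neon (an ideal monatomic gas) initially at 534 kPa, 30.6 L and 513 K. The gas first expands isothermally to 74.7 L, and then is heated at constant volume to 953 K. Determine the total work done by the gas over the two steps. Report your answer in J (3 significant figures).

W_total ≈ 14600 J

Step 1 (isothermal): W = P₁V₁ ln(V₂/V₁) = (16340) ln(74.7/30.6) = 14583 J.
Step 2 (isochoric): W = 0 (constant volume).
W_total = 14583 + 0 = 14583 J.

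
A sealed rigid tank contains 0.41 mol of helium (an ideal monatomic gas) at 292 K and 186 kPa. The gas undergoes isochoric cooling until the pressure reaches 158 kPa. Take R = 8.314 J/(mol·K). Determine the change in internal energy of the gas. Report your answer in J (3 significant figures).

ΔU ≈ -225 J

Constant volume ⇒ W = 0, so Q = ΔU = nCᵥΔT with Cᵥ = 3R/2 = 12.47 J/(mol·K).
At constant V, T₂/T₁ = P₂/P₁ ⇒ ΔT = T₁(P₂/P₁ − 1) = 292·(158/186 − 1) = -43.96 K.
ΔU = (0.41)(12.47)(-43.96) = -224.8 J.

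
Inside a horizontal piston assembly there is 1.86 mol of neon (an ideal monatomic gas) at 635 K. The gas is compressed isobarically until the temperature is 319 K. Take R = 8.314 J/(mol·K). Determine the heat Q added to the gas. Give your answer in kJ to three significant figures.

Q ≈ -12.2 kJ

Isobaric: W = nRΔT = (1.86)(8.314)(-316) = -4887 J.
ΔU = nCᵥΔT with Cᵥ = 3R/2: ΔU = (1.86)(12.47)(-316) = -7330 J.
Q = ΔU + W = -7330 − 4887 = -12217 J.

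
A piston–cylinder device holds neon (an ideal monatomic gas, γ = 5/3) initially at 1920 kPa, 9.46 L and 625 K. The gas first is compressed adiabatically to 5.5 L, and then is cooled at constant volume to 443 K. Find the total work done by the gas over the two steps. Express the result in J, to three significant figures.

Step 1 (adiabatic): W = (P₁V₁ − P₂V₂)/(γ−1) = (18163 − 26074)/0.667 = -11867 J.
Step 2 (isochoric): W = 0 (constant volume).
W_total = -11867 + 0 = -11867 J.

W_total ≈ -11900 J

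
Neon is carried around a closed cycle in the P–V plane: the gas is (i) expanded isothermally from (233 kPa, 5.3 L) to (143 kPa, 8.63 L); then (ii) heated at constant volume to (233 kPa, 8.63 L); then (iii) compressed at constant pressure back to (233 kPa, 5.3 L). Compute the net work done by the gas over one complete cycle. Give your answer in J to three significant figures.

Leg (i): W = PᵢVᵢ ln(V_f/Vᵢ) = (1235) ln(8.63/5.3) = 602.1 J.
Leg (ii): W = 0.
Leg (iii): W = PΔV = (233)(5.3 − 8.63) = -775.9 J.
W_net = 602.1 − 775.9 = -173.8 J.

W_net ≈ -174 J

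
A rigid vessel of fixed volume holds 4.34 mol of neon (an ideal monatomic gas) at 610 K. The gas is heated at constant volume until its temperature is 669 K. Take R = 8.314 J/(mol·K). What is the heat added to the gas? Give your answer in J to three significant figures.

Q ≈ 3190 J

Constant volume ⇒ W = 0, so Q = ΔU = nCᵥΔT with Cᵥ = 3R/2 = 12.47 J/(mol·K).
ΔU = (4.34)(12.47)(669 − 610) = 3193 J.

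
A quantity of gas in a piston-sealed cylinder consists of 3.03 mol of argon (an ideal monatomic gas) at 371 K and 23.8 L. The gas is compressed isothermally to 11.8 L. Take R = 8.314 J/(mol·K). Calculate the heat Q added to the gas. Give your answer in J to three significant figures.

Q ≈ -6560 J

Isothermal ⇒ ΔU = 0, so Q = W = nRT ln(V₂/V₁).
Q = (3.03)(8.314)(371) ln(11.8/23.8) = 9346 × -0.7016 = -6557 J.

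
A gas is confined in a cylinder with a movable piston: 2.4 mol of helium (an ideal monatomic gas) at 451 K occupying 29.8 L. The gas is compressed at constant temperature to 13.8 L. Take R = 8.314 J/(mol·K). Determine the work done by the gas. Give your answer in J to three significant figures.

W ≈ -6930 J

Isothermal: W = nRT ln(V₂/V₁).
W = (2.4)(8.314)(451) × ln(13.8/29.8)
  = 8999 × -0.7698
W_by_gas = -6928 J.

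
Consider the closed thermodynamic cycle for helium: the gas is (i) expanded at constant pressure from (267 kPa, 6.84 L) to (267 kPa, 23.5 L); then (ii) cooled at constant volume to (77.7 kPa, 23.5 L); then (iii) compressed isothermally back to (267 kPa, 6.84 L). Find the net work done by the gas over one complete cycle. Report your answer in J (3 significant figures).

W_net ≈ 2190 J

Leg (i): W = PΔV = (267)(23.5 − 6.84) = 4448 J.
Leg (ii): W = 0.
Leg (iii): W = PᵢVᵢ ln(V_f/Vᵢ) = (1826) ln(6.84/23.5) = -2254 J.
W_net = 4448 − 2254 = 2195 J.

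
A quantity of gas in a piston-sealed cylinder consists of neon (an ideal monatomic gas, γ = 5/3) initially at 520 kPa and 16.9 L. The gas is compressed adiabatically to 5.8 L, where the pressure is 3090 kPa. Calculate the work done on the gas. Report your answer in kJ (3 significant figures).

Adiabatic: W = (P₁V₁ − P₂V₂)/(γ − 1) with γ = 5/3.
P₁V₁ = 8788 J, P₂V₂ = 17922 J.
W = (8788 − 17922) / 0.6667 = -13701 J.
Work on gas = −W_by = 13701 J.

W ≈ 13.7 kJ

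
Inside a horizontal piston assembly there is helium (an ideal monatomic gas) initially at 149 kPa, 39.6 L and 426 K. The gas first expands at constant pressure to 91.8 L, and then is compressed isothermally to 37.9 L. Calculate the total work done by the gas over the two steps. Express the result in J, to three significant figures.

Step 1 (isobaric): W = PΔV = (149 kPa)(91.8 − 39.6 L) = 7778 J.
After step 1: P = 149 kPa, V = 91.8 L, T = 987.5 K.
Step 2 (isothermal): W = P₁V₁ ln(V₂/V₁) = (13678) ln(37.9/91.8) = -12101 J.
W_total = 7778 − 12101 = -4323 J.

W_total ≈ -4320 J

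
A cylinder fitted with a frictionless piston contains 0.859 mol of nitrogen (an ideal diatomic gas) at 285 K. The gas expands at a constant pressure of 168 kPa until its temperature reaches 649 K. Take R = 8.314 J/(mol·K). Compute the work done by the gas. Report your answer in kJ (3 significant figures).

Isobaric: W = P ΔV = nR ΔT.
W = (0.859)(8.314)(649 − 285) = 2600 J.

W ≈ 2.60 kJ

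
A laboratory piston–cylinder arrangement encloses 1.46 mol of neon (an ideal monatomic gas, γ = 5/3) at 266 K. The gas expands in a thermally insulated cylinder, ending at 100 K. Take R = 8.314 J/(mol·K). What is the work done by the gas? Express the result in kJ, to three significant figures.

W ≈ 3.02 kJ

Adiabatic ⇒ Q = 0, so W_by = −ΔU = nCᵥ(T₁ − T₂).
Cᵥ = 3R/2 = 12.47 J/(mol·K).
W = (1.46)(12.47)(266 − 100) = 3022 J.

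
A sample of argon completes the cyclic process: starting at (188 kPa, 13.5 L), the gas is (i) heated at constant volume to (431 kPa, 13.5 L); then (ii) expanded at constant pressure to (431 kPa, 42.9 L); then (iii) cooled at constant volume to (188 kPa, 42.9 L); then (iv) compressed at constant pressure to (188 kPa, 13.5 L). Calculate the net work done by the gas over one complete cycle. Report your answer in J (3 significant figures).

W_net ≈ 7140 J

Constant-volume legs do no work.
W(ii) = (431)(42.9 − 13.5) = 12671 J; W(iv) = (188)(13.5 − 42.9) = -5527 J.
W_net = 12671 − 5527 = 7144 J (the clockwise enclosed area).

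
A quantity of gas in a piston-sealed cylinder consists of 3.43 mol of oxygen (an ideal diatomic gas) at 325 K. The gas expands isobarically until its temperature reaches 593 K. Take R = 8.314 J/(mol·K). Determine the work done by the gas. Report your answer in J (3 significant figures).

Isobaric: W = P ΔV = nR ΔT.
W = (3.43)(8.314)(593 − 325) = 7643 J.

W ≈ 7640 J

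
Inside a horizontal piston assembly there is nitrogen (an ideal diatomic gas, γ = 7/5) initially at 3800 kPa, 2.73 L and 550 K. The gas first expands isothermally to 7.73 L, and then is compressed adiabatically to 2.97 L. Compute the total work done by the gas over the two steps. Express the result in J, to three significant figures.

W_total ≈ -1290 J

Step 1 (isothermal): W = P₁V₁ ln(V₂/V₁) = (10374) ln(7.73/2.73) = 10797 J.
After step 1: P = 1342 kPa, V = 7.73 L, T = 550 K.
Step 2 (adiabatic): W = (P₁V₁ − P₂V₂)/(γ−1) = (10374 − 15210)/0.4 = -12089 J.
W_total = 10797 − 12089 = -1291 J.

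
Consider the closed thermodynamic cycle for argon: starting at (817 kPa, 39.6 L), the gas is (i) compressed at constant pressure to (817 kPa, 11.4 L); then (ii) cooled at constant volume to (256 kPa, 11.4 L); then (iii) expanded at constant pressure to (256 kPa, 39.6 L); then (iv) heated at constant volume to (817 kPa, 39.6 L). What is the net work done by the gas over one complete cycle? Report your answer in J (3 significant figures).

Constant-volume legs do no work.
W(i) = (817)(11.4 − 39.6) = -23039 J; W(iii) = (256)(39.6 − 11.4) = 7219 J.
W_net = -23039 + 7219 = -15820 J (the counter-clockwise enclosed area).

W_net ≈ -15800 J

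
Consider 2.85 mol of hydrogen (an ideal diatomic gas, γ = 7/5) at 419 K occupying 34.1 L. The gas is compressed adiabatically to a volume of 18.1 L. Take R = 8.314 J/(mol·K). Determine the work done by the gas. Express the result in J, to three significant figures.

Adiabatic: TV^(γ−1) = const with γ = 7/5.
T₂ = T₁ (V₁/V₂)^(γ−1) = 419 × (34.1/18.1)^0.4 = 419 × 1.288 = 539.8 K.
W_by = nCᵥ(T₁ − T₂) = (2.85)(20.79)(419 − 539.8) = -7157 J.

W ≈ -7160 J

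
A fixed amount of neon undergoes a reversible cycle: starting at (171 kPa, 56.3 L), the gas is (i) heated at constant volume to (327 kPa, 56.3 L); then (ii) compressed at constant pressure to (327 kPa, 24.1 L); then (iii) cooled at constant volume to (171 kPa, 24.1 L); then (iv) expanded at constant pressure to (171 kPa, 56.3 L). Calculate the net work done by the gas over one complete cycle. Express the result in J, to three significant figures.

W_net ≈ -5020 J

Constant-volume legs do no work.
W(ii) = (327)(24.1 − 56.3) = -10529 J; W(iv) = (171)(56.3 − 24.1) = 5506 J.
W_net = -10529 + 5506 = -5023 J (the counter-clockwise enclosed area).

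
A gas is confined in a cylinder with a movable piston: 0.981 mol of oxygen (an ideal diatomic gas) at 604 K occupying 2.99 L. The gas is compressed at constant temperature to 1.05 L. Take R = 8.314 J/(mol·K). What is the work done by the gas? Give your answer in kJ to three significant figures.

Isothermal: W = nRT ln(V₂/V₁).
W = (0.981)(8.314)(604) × ln(1.05/2.99)
  = 4926 × -1.046
W_by_gas = -5155 J.

W ≈ -5.16 kJ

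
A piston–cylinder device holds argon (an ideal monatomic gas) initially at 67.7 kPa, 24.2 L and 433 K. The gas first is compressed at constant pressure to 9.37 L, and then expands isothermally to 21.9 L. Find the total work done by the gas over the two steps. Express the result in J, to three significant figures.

W_total ≈ -465 J

Step 1 (isobaric): W = PΔV = (67.7 kPa)(9.37 − 24.2 L) = -1004 J.
After step 1: P = 67.7 kPa, V = 9.37 L, T = 167.7 K.
Step 2 (isothermal): W = P₁V₁ ln(V₂/V₁) = (634.3) ln(21.9/9.37) = 538.5 J.
W_total = -1004 + 538.5 = -465.4 J.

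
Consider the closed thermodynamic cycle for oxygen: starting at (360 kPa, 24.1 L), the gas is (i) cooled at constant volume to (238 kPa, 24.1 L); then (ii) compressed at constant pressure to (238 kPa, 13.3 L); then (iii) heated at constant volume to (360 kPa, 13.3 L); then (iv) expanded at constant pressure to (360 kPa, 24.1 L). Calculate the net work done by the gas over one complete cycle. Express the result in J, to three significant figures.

Constant-volume legs do no work.
W(ii) = (238)(13.3 − 24.1) = -2570 J; W(iv) = (360)(24.1 − 13.3) = 3888 J.
W_net = -2570 + 3888 = 1318 J (the clockwise enclosed area).

W_net ≈ 1320 J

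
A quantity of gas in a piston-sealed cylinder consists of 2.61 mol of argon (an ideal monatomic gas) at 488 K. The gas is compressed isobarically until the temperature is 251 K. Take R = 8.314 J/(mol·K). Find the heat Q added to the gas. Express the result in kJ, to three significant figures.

Q ≈ -12.9 kJ

Isobaric: W = nRΔT = (2.61)(8.314)(-237) = -5143 J.
ΔU = nCᵥΔT with Cᵥ = 3R/2: ΔU = (2.61)(12.47)(-237) = -7714 J.
Q = ΔU + W = -7714 − 5143 = -12857 J.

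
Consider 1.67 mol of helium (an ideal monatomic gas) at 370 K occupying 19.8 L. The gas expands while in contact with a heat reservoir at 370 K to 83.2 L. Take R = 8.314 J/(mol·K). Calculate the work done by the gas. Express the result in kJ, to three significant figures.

W ≈ 7.37 kJ

Isothermal: W = nRT ln(V₂/V₁).
W = (1.67)(8.314)(370) × ln(83.2/19.8)
  = 5137 × 1.436
W_by_gas = 7375 J.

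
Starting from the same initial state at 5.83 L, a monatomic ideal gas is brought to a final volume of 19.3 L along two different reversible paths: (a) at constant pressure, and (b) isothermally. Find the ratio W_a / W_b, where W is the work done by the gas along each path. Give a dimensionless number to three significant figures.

Path (a) isobaric: W = P₁(V₂ − V₁) → W_a/(P₁V₁) = 2.31.
Path (b) isothermal: W = P₁V₁ ln(V₂/V₁) → W_b/(P₁V₁) = 1.197.
W_a / W_b = 2.31 / 1.197 = 1.93.

W_a / W_b ≈ 1.93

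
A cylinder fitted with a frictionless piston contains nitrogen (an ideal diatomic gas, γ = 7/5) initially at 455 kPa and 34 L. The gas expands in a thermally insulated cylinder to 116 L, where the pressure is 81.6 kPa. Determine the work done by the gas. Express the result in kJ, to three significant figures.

W ≈ 15.0 kJ

Adiabatic: W = (P₁V₁ − P₂V₂)/(γ − 1) with γ = 7/5.
P₁V₁ = 15470 J, P₂V₂ = 9466 J.
W = (15470 − 9466) / 0.4 = 15011 J.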